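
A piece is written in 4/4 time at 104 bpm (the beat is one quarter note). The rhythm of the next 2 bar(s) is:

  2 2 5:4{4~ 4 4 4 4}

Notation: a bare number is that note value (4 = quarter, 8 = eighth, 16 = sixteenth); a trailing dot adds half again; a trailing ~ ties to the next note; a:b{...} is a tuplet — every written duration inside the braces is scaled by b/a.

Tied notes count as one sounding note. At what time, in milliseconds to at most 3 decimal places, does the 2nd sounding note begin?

1. 0.0ms @ 0 + 1153.846ms (2)
2. 1153.846ms @ 2 + 1153.846ms (2)
3. 2307.692ms @ 4 + 923.077ms (8/5)
4. 3230.769ms @ 28/5 + 461.538ms (4/5)
5. 3692.308ms @ 32/5 + 461.538ms (4/5)
6. 4153.846ms @ 36/5 + 461.538ms (4/5)

note 2 onset = 2b = 1153.846ms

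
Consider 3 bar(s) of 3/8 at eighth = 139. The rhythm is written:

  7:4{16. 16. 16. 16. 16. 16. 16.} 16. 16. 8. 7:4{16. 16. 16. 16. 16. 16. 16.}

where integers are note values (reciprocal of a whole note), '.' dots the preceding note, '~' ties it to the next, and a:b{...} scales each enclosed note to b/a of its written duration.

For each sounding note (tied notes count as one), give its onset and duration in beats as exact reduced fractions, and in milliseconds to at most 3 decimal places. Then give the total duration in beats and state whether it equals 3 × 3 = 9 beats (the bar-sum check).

1) 0.0ms=0b +184.995ms=3/7b
2) 184.995ms=3/7b +184.995ms=3/7b
3) 369.99ms=6/7b +184.995ms=3/7b
4) 554.985ms=9/7b +184.995ms=3/7b
5) 739.979ms=12/7b +184.995ms=3/7b
6) 924.974ms=15/7b +184.995ms=3/7b
7) 1109.969ms=18/7b +184.995ms=3/7b
8) 1294.964ms=3b +323.741ms=3/4b
9) 1618.705ms=15/4b +323.741ms=3/4b
10) 1942.446ms=9/2b +647.482ms=3/2b
11) 2589.928ms=6b +184.995ms=3/7b
12) 2774.923ms=45/7b +184.995ms=3/7b
13) 2959.918ms=48/7b +184.995ms=3/7b
14) 3144.913ms=51/7b +184.995ms=3/7b
15) 3329.908ms=54/7b +184.995ms=3/7b
16) 3514.902ms=57/7b +184.995ms=3/7b
17) 3699.897ms=60/7b +184.995ms=3/7b
Σ=9b of 9 (139bpm 3/8) — PASS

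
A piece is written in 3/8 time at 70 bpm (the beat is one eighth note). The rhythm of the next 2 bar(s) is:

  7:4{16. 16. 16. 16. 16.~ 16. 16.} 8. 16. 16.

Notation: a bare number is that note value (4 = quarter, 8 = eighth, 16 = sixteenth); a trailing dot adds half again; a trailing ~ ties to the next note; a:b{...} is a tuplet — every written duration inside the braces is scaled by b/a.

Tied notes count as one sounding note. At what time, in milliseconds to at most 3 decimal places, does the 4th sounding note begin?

note 4 onset = 9/7b = 1102.041ms

1. 0.0ms @ 0 + 367.347ms (3/7)
2. 367.347ms @ 3/7 + 367.347ms (3/7)
3. 734.694ms @ 6/7 + 367.347ms (3/7)
4. 1102.041ms @ 9/7 + 367.347ms (3/7)
5. 1469.388ms @ 12/7 + 734.694ms (6/7)
6. 2204.082ms @ 18/7 + 367.347ms (3/7)
7. 2571.429ms @ 3 + 1285.714ms (3/2)
8. 3857.143ms @ 9/2 + 642.857ms (3/4)
9. 4500.0ms @ 21/4 + 642.857ms (3/4)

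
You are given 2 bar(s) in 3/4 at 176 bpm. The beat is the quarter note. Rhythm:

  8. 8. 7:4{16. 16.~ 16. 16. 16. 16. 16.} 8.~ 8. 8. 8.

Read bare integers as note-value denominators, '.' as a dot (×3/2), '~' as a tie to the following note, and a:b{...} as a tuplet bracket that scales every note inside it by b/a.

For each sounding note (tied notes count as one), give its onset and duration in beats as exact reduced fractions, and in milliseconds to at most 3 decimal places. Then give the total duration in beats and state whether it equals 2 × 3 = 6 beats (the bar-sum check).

1) 0.0ms=0b +255.682ms=3/4b
2) 255.682ms=3/4b +255.682ms=3/4b
3) 511.364ms=3/2b +73.052ms=3/14b
4) 584.416ms=12/7b +146.104ms=3/7b
5) 730.519ms=15/7b +73.052ms=3/14b
6) 803.571ms=33/14b +73.052ms=3/14b
7) 876.623ms=18/7b +73.052ms=3/14b
8) 949.675ms=39/14b +73.052ms=3/14b
9) 1022.727ms=3b +511.364ms=3/2b
10) 1534.091ms=9/2b +255.682ms=3/4b
11) 1789.773ms=21/4b +255.682ms=3/4b
Σ=6b of 6 (176bpm 3/4) — PASS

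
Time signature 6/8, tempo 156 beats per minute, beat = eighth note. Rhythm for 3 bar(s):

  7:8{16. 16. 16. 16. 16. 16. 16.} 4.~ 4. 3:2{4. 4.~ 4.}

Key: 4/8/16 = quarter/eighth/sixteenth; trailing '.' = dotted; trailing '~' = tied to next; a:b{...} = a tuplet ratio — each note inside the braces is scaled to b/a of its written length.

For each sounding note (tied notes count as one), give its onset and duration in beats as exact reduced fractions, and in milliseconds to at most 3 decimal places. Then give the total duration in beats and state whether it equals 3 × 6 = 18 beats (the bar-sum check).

1) 0.0ms=0b +329.67ms=6/7b
2) 329.67ms=6/7b +329.67ms=6/7b
3) 659.341ms=12/7b +329.67ms=6/7b
4) 989.011ms=18/7b +329.67ms=6/7b
5) 1318.681ms=24/7b +329.67ms=6/7b
6) 1648.352ms=30/7b +329.67ms=6/7b
7) 1978.022ms=36/7b +329.67ms=6/7b
8) 2307.692ms=6b +2307.692ms=6b
9) 4615.385ms=12b +769.231ms=2b
10) 5384.615ms=14b +1538.462ms=4b
Σ=18b of 18 (156bpm 6/8) — PASS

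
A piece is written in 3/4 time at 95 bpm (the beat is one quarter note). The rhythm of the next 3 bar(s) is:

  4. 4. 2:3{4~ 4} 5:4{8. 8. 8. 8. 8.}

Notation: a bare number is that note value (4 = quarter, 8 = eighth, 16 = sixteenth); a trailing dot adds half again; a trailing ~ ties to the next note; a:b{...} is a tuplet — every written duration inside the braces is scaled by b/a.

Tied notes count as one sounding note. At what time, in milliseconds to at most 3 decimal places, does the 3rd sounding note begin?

1. 0.0ms @ 0 + 947.368ms (3/2)
2. 947.368ms @ 3/2 + 947.368ms (3/2)
3. 1894.737ms @ 3 + 1894.737ms (3)
4. 3789.474ms @ 6 + 378.947ms (3/5)
5. 4168.421ms @ 33/5 + 378.947ms (3/5)
6. 4547.368ms @ 36/5 + 378.947ms (3/5)
7. 4926.316ms @ 39/5 + 378.947ms (3/5)
8. 5305.263ms @ 42/5 + 378.947ms (3/5)

note 3 onset = 3b = 1894.737ms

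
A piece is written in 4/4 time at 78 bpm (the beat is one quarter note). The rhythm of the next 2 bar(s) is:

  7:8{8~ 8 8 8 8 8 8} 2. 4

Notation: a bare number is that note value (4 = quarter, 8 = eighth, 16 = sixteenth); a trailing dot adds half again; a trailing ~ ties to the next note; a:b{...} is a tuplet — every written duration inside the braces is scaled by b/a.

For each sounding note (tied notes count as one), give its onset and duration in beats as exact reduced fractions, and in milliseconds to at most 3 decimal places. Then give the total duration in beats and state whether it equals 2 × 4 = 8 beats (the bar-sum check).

1) 0.0ms=0b +879.121ms=8/7b
2) 879.121ms=8/7b +439.56ms=4/7b
3) 1318.681ms=12/7b +439.56ms=4/7b
4) 1758.242ms=16/7b +439.56ms=4/7b
5) 2197.802ms=20/7b +439.56ms=4/7b
6) 2637.363ms=24/7b +439.56ms=4/7b
7) 3076.923ms=4b +2307.692ms=3b
8) 5384.615ms=7b +769.231ms=1b
Σ=8b of 8 (78bpm 4/4) — PASS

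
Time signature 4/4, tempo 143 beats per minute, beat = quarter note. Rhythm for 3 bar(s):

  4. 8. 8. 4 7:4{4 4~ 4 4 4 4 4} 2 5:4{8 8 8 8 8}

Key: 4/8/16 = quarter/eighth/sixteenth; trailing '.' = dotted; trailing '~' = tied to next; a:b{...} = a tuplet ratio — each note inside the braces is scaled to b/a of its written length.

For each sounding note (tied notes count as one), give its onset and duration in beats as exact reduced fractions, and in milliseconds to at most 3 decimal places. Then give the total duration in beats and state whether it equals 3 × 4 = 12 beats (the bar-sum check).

1) 0.0ms=0b +629.371ms=3/2b
2) 629.371ms=3/2b +314.685ms=3/4b
3) 944.056ms=9/4b +314.685ms=3/4b
4) 1258.741ms=3b +419.58ms=1b
5) 1678.322ms=4b +239.76ms=4/7b
6) 1918.082ms=32/7b +479.52ms=8/7b
7) 2397.602ms=40/7b +239.76ms=4/7b
8) 2637.363ms=44/7b +239.76ms=4/7b
9) 2877.123ms=48/7b +239.76ms=4/7b
10) 3116.883ms=52/7b +239.76ms=4/7b
11) 3356.643ms=8b +839.161ms=2b
12) 4195.804ms=10b +167.832ms=2/5b
13) 4363.636ms=52/5b +167.832ms=2/5b
14) 4531.469ms=54/5b +167.832ms=2/5b
15) 4699.301ms=56/5b +167.832ms=2/5b
16) 4867.133ms=58/5b +167.832ms=2/5b
Σ=12b of 12 (143bpm 4/4) — PASS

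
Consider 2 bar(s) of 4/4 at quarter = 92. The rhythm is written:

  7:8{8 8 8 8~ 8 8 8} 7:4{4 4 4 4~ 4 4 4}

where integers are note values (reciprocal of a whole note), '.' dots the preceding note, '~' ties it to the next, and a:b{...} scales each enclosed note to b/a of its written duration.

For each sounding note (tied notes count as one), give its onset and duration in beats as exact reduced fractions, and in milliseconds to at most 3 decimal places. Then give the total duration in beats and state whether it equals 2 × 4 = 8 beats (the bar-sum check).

1) 0.0ms=0b +372.671ms=4/7b
2) 372.671ms=4/7b +372.671ms=4/7b
3) 745.342ms=8/7b +372.671ms=4/7b
4) 1118.012ms=12/7b +745.342ms=8/7b
5) 1863.354ms=20/7b +372.671ms=4/7b
6) 2236.025ms=24/7b +372.671ms=4/7b
7) 2608.696ms=4b +372.671ms=4/7b
8) 2981.366ms=32/7b +372.671ms=4/7b
9) 3354.037ms=36/7b +372.671ms=4/7b
10) 3726.708ms=40/7b +745.342ms=8/7b
11) 4472.05ms=48/7b +372.671ms=4/7b
12) 4844.72ms=52/7b +372.671ms=4/7b
Σ=8b of 8 (92bpm 4/4) — PASS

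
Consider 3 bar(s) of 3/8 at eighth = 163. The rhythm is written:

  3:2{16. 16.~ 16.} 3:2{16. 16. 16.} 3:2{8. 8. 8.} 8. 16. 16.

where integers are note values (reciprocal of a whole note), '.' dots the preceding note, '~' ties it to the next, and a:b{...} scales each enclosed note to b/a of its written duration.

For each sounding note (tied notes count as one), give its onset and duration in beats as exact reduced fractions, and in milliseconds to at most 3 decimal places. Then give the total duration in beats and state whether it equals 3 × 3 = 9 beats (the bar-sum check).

1) 0.0ms=0b +184.049ms=1/2b
2) 184.049ms=1/2b +368.098ms=1b
3) 552.147ms=3/2b +184.049ms=1/2b
4) 736.196ms=2b +184.049ms=1/2b
5) 920.245ms=5/2b +184.049ms=1/2b
6) 1104.294ms=3b +368.098ms=1b
7) 1472.393ms=4b +368.098ms=1b
8) 1840.491ms=5b +368.098ms=1b
9) 2208.589ms=6b +552.147ms=3/2b
10) 2760.736ms=15/2b +276.074ms=3/4b
11) 3036.81ms=33/4b +276.074ms=3/4b
Σ=9b of 9 (163bpm 3/8) — PASS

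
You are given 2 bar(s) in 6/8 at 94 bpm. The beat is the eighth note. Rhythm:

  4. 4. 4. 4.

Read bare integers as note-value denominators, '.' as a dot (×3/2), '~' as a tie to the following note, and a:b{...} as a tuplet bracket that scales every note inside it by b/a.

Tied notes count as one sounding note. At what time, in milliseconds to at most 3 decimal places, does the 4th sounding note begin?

1. 0.0ms @ 0 + 1914.894ms (3)
2. 1914.894ms @ 3 + 1914.894ms (3)
3. 3829.787ms @ 6 + 1914.894ms (3)
4. 5744.681ms @ 9 + 1914.894ms (3)

note 4 onset = 9b = 5744.681ms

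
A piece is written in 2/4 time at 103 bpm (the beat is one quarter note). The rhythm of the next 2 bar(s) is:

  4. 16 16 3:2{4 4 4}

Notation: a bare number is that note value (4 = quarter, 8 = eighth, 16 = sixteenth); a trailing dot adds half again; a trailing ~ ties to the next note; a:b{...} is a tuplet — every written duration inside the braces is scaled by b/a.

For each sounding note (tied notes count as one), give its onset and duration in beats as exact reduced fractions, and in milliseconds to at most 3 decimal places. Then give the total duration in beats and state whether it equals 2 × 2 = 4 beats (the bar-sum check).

1) 0.0ms=0b +873.786ms=3/2b
2) 873.786ms=3/2b +145.631ms=1/4b
3) 1019.417ms=7/4b +145.631ms=1/4b
4) 1165.049ms=2b +388.35ms=2/3b
5) 1553.398ms=8/3b +388.35ms=2/3b
6) 1941.748ms=10/3b +388.35ms=2/3b
Σ=4b of 4 (103bpm 2/4) — PASS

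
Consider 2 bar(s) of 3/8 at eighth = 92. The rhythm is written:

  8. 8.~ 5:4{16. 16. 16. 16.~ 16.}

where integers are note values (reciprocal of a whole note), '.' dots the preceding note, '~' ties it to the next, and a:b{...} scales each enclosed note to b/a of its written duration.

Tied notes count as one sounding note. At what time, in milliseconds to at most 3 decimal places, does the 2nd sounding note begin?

note 2 onset = 3/2b = 978.261ms

1. 0.0ms @ 0 + 978.261ms (3/2)
2. 978.261ms @ 3/2 + 1369.565ms (21/10)
3. 2347.826ms @ 18/5 + 391.304ms (3/5)
4. 2739.13ms @ 21/5 + 391.304ms (3/5)
5. 3130.435ms @ 24/5 + 782.609ms (6/5)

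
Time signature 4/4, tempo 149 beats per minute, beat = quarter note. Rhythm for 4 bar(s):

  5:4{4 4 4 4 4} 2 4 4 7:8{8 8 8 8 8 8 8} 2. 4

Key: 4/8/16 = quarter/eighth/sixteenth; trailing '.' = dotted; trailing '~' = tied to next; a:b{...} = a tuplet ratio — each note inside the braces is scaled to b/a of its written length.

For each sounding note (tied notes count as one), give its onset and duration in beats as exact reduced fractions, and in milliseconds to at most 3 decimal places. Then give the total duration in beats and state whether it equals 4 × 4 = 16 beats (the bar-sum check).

1) 0.0ms=0b +322.148ms=4/5b
2) 322.148ms=4/5b +322.148ms=4/5b
3) 644.295ms=8/5b +322.148ms=4/5b
4) 966.443ms=12/5b +322.148ms=4/5b
5) 1288.591ms=16/5b +322.148ms=4/5b
6) 1610.738ms=4b +805.369ms=2b
7) 2416.107ms=6b +402.685ms=1b
8) 2818.792ms=7b +402.685ms=1b
9) 3221.477ms=8b +230.105ms=4/7b
10) 3451.582ms=60/7b +230.105ms=4/7b
11) 3681.687ms=64/7b +230.105ms=4/7b
12) 3911.793ms=68/7b +230.105ms=4/7b
13) 4141.898ms=72/7b +230.105ms=4/7b
14) 4372.004ms=76/7b +230.105ms=4/7b
15) 4602.109ms=80/7b +230.105ms=4/7b
16) 4832.215ms=12b +1208.054ms=3b
17) 6040.268ms=15b +402.685ms=1b
Σ=16b of 16 (149bpm 4/4) — PASS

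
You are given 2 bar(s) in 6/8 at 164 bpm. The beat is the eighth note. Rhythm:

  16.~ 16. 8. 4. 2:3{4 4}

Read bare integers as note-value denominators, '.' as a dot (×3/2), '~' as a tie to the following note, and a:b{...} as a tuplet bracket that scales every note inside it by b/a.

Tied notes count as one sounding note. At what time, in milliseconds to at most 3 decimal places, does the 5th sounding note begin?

note 5 onset = 9b = 3292.683ms

1. 0.0ms @ 0 + 548.78ms (3/2)
2. 548.78ms @ 3/2 + 548.78ms (3/2)
3. 1097.561ms @ 3 + 1097.561ms (3)
4. 2195.122ms @ 6 + 1097.561ms (3)
5. 3292.683ms @ 9 + 1097.561ms (3)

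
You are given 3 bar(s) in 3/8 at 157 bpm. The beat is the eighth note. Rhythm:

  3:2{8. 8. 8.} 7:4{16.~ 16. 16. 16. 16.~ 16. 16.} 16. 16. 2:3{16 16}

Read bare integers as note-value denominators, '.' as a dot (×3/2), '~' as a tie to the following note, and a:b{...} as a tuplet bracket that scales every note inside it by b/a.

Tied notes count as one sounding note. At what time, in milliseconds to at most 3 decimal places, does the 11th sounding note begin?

1. 0.0ms @ 0 + 382.166ms (1)
2. 382.166ms @ 1 + 382.166ms (1)
3. 764.331ms @ 2 + 382.166ms (1)
4. 1146.497ms @ 3 + 327.571ms (6/7)
5. 1474.067ms @ 27/7 + 163.785ms (3/7)
6. 1637.853ms @ 30/7 + 163.785ms (3/7)
7. 1801.638ms @ 33/7 + 327.571ms (6/7)
8. 2129.208ms @ 39/7 + 163.785ms (3/7)
9. 2292.994ms @ 6 + 286.624ms (3/4)
10. 2579.618ms @ 27/4 + 286.624ms (3/4)
11. 2866.242ms @ 15/2 + 286.624ms (3/4)
12. 3152.866ms @ 33/4 + 286.624ms (3/4)

note 11 onset = 15/2b = 2866.242ms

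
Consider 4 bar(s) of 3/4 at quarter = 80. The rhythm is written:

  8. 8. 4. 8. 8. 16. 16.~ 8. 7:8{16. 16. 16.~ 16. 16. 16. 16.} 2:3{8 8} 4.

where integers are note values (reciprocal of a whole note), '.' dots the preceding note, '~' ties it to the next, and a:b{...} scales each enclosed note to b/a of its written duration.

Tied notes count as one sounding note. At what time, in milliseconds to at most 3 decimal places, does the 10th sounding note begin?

note 10 onset = 48/7b = 5142.857ms

1. 0.0ms @ 0 + 562.5ms (3/4)
2. 562.5ms @ 3/4 + 562.5ms (3/4)
3. 1125.0ms @ 3/2 + 1125.0ms (3/2)
4. 2250.0ms @ 3 + 562.5ms (3/4)
5. 2812.5ms @ 15/4 + 562.5ms (3/4)
6. 3375.0ms @ 9/2 + 281.25ms (3/8)
7. 3656.25ms @ 39/8 + 843.75ms (9/8)
8. 4500.0ms @ 6 + 321.429ms (3/7)
9. 4821.429ms @ 45/7 + 321.429ms (3/7)
10. 5142.857ms @ 48/7 + 642.857ms (6/7)
11. 5785.714ms @ 54/7 + 321.429ms (3/7)
12. 6107.143ms @ 57/7 + 321.429ms (3/7)
13. 6428.571ms @ 60/7 + 321.429ms (3/7)
14. 6750.0ms @ 9 + 562.5ms (3/4)
15. 7312.5ms @ 39/4 + 562.5ms (3/4)
16. 7875.0ms @ 21/2 + 1125.0ms (3/2)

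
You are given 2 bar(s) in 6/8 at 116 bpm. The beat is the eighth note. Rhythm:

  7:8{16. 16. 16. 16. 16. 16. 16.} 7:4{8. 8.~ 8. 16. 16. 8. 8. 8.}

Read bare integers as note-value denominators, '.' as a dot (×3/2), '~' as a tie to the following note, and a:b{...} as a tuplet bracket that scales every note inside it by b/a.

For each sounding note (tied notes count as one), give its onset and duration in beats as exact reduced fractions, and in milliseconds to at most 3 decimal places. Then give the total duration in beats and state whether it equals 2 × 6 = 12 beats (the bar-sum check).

1) 0.0ms=0b +443.35ms=6/7b
2) 443.35ms=6/7b +443.35ms=6/7b
3) 886.7ms=12/7b +443.35ms=6/7b
4) 1330.049ms=18/7b +443.35ms=6/7b
5) 1773.399ms=24/7b +443.35ms=6/7b
6) 2216.749ms=30/7b +443.35ms=6/7b
7) 2660.099ms=36/7b +443.35ms=6/7b
8) 3103.448ms=6b +443.35ms=6/7b
9) 3546.798ms=48/7b +886.7ms=12/7b
10) 4433.498ms=60/7b +221.675ms=3/7b
11) 4655.172ms=9b +221.675ms=3/7b
12) 4876.847ms=66/7b +443.35ms=6/7b
13) 5320.197ms=72/7b +443.35ms=6/7b
14) 5763.547ms=78/7b +443.35ms=6/7b
Σ=12b of 12 (116bpm 6/8) — PASS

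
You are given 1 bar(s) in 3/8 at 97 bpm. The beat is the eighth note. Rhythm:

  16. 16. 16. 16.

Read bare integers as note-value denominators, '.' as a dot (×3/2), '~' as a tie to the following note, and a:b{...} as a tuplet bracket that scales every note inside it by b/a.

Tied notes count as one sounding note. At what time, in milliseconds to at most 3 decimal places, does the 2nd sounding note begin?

note 2 onset = 3/4b = 463.918ms

1. 0.0ms @ 0 + 463.918ms (3/4)
2. 463.918ms @ 3/4 + 463.918ms (3/4)
3. 927.835ms @ 3/2 + 463.918ms (3/4)
4. 1391.753ms @ 9/4 + 463.918ms (3/4)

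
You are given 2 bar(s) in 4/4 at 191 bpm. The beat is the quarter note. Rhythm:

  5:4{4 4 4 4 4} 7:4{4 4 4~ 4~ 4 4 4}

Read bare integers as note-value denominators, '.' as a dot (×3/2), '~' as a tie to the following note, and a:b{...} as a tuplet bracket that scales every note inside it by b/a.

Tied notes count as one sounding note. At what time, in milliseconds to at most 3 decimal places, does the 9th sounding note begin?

1. 0.0ms @ 0 + 251.309ms (4/5)
2. 251.309ms @ 4/5 + 251.309ms (4/5)
3. 502.618ms @ 8/5 + 251.309ms (4/5)
4. 753.927ms @ 12/5 + 251.309ms (4/5)
5. 1005.236ms @ 16/5 + 251.309ms (4/5)
6. 1256.545ms @ 4 + 179.506ms (4/7)
7. 1436.051ms @ 32/7 + 179.506ms (4/7)
8. 1615.557ms @ 36/7 + 538.519ms (12/7)
9. 2154.076ms @ 48/7 + 179.506ms (4/7)
10. 2333.583ms @ 52/7 + 179.506ms (4/7)

note 9 onset = 48/7b = 2154.076ms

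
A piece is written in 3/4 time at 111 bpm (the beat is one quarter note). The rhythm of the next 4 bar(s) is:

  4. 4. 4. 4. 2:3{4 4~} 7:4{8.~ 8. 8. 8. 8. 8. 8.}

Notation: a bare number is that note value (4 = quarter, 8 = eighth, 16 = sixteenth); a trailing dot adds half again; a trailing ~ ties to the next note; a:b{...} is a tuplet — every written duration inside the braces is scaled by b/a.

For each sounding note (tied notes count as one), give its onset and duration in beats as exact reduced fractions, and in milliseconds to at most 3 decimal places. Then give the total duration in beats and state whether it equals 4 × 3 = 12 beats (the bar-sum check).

1) 0.0ms=0b +810.811ms=3/2b
2) 810.811ms=3/2b +810.811ms=3/2b
3) 1621.622ms=3b +810.811ms=3/2b
4) 2432.432ms=9/2b +810.811ms=3/2b
5) 3243.243ms=6b +810.811ms=3/2b
6) 4054.054ms=15/2b +1274.131ms=33/14b
7) 5328.185ms=69/7b +231.66ms=3/7b
8) 5559.846ms=72/7b +231.66ms=3/7b
9) 5791.506ms=75/7b +231.66ms=3/7b
10) 6023.166ms=78/7b +231.66ms=3/7b
11) 6254.826ms=81/7b +231.66ms=3/7b
Σ=12b of 12 (111bpm 3/4) — PASS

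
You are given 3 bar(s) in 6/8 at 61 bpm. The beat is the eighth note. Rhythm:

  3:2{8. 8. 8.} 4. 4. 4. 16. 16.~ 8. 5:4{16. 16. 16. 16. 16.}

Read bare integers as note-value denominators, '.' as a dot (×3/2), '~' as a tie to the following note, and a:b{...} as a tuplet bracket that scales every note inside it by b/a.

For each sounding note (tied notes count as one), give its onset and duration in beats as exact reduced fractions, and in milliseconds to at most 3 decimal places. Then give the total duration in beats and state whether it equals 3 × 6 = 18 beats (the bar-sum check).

1) 0.0ms=0b +983.607ms=1b
2) 983.607ms=1b +983.607ms=1b
3) 1967.213ms=2b +983.607ms=1b
4) 2950.82ms=3b +2950.82ms=3b
5) 5901.639ms=6b +2950.82ms=3b
6) 8852.459ms=9b +2950.82ms=3b
7) 11803.279ms=12b +737.705ms=3/4b
8) 12540.984ms=51/4b +2213.115ms=9/4b
9) 14754.098ms=15b +590.164ms=3/5b
10) 15344.262ms=78/5b +590.164ms=3/5b
11) 15934.426ms=81/5b +590.164ms=3/5b
12) 16524.59ms=84/5b +590.164ms=3/5b
13) 17114.754ms=87/5b +590.164ms=3/5b
Σ=18b of 18 (61bpm 6/8) — PASS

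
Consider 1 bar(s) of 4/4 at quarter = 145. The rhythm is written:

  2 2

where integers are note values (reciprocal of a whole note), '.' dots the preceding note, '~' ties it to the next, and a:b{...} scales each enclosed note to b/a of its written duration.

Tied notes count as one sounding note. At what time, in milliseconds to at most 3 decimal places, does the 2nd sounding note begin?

1. 0.0ms @ 0 + 827.586ms (2)
2. 827.586ms @ 2 + 827.586ms (2)

note 2 onset = 2b = 827.586ms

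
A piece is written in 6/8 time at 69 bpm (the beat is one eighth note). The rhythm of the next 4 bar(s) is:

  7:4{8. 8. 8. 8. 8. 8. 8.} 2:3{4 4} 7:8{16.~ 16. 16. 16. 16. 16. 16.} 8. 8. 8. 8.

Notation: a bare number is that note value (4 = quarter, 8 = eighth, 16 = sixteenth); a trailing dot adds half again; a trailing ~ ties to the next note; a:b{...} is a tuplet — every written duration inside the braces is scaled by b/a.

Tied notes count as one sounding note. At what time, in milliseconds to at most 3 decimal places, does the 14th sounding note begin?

1. 0.0ms @ 0 + 745.342ms (6/7)
2. 745.342ms @ 6/7 + 745.342ms (6/7)
3. 1490.683ms @ 12/7 + 745.342ms (6/7)
4. 2236.025ms @ 18/7 + 745.342ms (6/7)
5. 2981.366ms @ 24/7 + 745.342ms (6/7)
6. 3726.708ms @ 30/7 + 745.342ms (6/7)
7. 4472.05ms @ 36/7 + 745.342ms (6/7)
8. 5217.391ms @ 6 + 2608.696ms (3)
9. 7826.087ms @ 9 + 2608.696ms (3)
10. 10434.783ms @ 12 + 1490.683ms (12/7)
11. 11925.466ms @ 96/7 + 745.342ms (6/7)
12. 12670.807ms @ 102/7 + 745.342ms (6/7)
13. 13416.149ms @ 108/7 + 745.342ms (6/7)
14. 14161.491ms @ 114/7 + 745.342ms (6/7)
15. 14906.832ms @ 120/7 + 745.342ms (6/7)
16. 15652.174ms @ 18 + 1304.348ms (3/2)
17. 16956.522ms @ 39/2 + 1304.348ms (3/2)
18. 18260.87ms @ 21 + 1304.348ms (3/2)
19. 19565.217ms @ 45/2 + 1304.348ms (3/2)

note 14 onset = 114/7b = 14161.491ms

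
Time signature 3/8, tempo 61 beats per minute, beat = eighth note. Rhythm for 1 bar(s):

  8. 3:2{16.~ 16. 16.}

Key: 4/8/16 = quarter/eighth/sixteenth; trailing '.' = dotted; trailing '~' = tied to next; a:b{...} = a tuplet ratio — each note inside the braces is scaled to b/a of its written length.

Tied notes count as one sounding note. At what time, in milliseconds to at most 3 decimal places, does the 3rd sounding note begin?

1. 0.0ms @ 0 + 1475.41ms (3/2)
2. 1475.41ms @ 3/2 + 983.607ms (1)
3. 2459.016ms @ 5/2 + 491.803ms (1/2)

note 3 onset = 5/2b = 2459.016ms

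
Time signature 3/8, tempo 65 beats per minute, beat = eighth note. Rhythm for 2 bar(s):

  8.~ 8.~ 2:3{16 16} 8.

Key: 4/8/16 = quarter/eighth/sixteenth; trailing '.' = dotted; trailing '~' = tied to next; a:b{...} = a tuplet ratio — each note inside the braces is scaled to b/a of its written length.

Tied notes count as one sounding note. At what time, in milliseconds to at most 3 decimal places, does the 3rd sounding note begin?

1. 0.0ms @ 0 + 3461.538ms (15/4)
2. 3461.538ms @ 15/4 + 692.308ms (3/4)
3. 4153.846ms @ 9/2 + 1384.615ms (3/2)

note 3 onset = 9/2b = 4153.846ms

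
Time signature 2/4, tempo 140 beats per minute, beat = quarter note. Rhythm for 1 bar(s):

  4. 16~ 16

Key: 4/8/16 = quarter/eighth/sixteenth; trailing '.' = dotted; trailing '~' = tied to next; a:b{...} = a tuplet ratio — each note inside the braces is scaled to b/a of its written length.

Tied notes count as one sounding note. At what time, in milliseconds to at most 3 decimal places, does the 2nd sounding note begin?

1. 0.0ms @ 0 + 642.857ms (3/2)
2. 642.857ms @ 3/2 + 214.286ms (1/2)

note 2 onset = 3/2b = 642.857ms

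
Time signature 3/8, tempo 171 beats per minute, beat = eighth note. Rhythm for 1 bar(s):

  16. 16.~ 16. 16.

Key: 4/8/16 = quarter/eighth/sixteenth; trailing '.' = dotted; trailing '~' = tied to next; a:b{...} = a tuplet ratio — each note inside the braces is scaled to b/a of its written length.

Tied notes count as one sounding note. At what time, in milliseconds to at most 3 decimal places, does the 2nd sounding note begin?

1. 0.0ms @ 0 + 263.158ms (3/4)
2. 263.158ms @ 3/4 + 526.316ms (3/2)
3. 789.474ms @ 9/4 + 263.158ms (3/4)

note 2 onset = 3/4b = 263.158ms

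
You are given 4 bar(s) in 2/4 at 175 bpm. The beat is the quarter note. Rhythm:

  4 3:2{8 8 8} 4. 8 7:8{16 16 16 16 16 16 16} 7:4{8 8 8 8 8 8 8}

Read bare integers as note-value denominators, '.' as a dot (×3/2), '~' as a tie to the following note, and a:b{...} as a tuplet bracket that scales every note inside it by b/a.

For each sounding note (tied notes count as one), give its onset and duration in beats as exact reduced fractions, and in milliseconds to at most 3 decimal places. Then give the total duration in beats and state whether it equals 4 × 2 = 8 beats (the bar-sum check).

1) 0.0ms=0b +342.857ms=1b
2) 342.857ms=1b +114.286ms=1/3b
3) 457.143ms=4/3b +114.286ms=1/3b
4) 571.429ms=5/3b +114.286ms=1/3b
5) 685.714ms=2b +514.286ms=3/2b
6) 1200.0ms=7/2b +171.429ms=1/2b
7) 1371.429ms=4b +97.959ms=2/7b
8) 1469.388ms=30/7b +97.959ms=2/7b
9) 1567.347ms=32/7b +97.959ms=2/7b
10) 1665.306ms=34/7b +97.959ms=2/7b
11) 1763.265ms=36/7b +97.959ms=2/7b
12) 1861.224ms=38/7b +97.959ms=2/7b
13) 1959.184ms=40/7b +97.959ms=2/7b
14) 2057.143ms=6b +97.959ms=2/7b
15) 2155.102ms=44/7b +97.959ms=2/7b
16) 2253.061ms=46/7b +97.959ms=2/7b
17) 2351.02ms=48/7b +97.959ms=2/7b
18) 2448.98ms=50/7b +97.959ms=2/7b
19) 2546.939ms=52/7b +97.959ms=2/7b
20) 2644.898ms=54/7b +97.959ms=2/7b
Σ=8b of 8 (175bpm 2/4) — PASS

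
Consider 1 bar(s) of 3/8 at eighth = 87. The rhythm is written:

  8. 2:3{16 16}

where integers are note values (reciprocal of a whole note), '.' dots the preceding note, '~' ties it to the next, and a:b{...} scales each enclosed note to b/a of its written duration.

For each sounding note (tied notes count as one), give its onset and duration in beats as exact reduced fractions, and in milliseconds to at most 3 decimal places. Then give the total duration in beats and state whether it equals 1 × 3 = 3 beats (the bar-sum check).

1) 0.0ms=0b +1034.483ms=3/2b
2) 1034.483ms=3/2b +517.241ms=3/4b
3) 1551.724ms=9/4b +517.241ms=3/4b
Σ=3b of 3 (87bpm 3/8) — PASS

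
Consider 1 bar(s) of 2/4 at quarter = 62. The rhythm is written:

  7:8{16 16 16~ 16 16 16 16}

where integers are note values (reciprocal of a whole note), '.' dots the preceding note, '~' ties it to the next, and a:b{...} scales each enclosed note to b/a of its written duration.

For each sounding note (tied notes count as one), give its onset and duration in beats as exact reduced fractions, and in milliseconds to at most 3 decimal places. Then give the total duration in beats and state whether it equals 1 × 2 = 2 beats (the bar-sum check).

1) 0.0ms=0b +276.498ms=2/7b
2) 276.498ms=2/7b +276.498ms=2/7b
3) 552.995ms=4/7b +552.995ms=4/7b
4) 1105.991ms=8/7b +276.498ms=2/7b
5) 1382.488ms=10/7b +276.498ms=2/7b
6) 1658.986ms=12/7b +276.498ms=2/7b
Σ=2b of 2 (62bpm 2/4) — PASS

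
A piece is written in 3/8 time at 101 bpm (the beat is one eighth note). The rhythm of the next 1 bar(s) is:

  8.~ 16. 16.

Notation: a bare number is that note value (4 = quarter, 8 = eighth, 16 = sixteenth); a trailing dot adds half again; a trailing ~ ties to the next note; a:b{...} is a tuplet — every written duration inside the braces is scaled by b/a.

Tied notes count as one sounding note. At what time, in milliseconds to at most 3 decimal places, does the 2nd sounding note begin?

1. 0.0ms @ 0 + 1336.634ms (9/4)
2. 1336.634ms @ 9/4 + 445.545ms (3/4)

note 2 onset = 9/4b = 1336.634ms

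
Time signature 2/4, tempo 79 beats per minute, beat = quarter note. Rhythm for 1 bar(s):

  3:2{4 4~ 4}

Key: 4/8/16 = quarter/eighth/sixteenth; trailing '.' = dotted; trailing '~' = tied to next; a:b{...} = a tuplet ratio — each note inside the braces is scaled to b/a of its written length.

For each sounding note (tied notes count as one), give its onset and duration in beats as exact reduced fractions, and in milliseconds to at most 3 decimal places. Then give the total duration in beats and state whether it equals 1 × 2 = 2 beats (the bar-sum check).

1) 0.0ms=0b +506.329ms=2/3b
2) 506.329ms=2/3b +1012.658ms=4/3b
Σ=2b of 2 (79bpm 2/4) — PASS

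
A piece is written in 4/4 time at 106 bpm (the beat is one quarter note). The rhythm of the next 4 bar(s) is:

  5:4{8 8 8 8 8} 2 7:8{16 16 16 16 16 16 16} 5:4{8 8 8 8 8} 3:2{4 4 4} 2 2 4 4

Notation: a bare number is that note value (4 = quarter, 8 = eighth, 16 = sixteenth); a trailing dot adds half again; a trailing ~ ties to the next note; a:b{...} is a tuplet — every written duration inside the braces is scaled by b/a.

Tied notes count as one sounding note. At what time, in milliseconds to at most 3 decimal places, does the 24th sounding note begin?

1. 0.0ms @ 0 + 226.415ms (2/5)
2. 226.415ms @ 2/5 + 226.415ms (2/5)
3. 452.83ms @ 4/5 + 226.415ms (2/5)
4. 679.245ms @ 6/5 + 226.415ms (2/5)
5. 905.66ms @ 8/5 + 226.415ms (2/5)
6. 1132.075ms @ 2 + 1132.075ms (2)
7. 2264.151ms @ 4 + 161.725ms (2/7)
8. 2425.876ms @ 30/7 + 161.725ms (2/7)
9. 2587.601ms @ 32/7 + 161.725ms (2/7)
10. 2749.326ms @ 34/7 + 161.725ms (2/7)
11. 2911.051ms @ 36/7 + 161.725ms (2/7)
12. 3072.776ms @ 38/7 + 161.725ms (2/7)
13. 3234.501ms @ 40/7 + 161.725ms (2/7)
14. 3396.226ms @ 6 + 226.415ms (2/5)
15. 3622.642ms @ 32/5 + 226.415ms (2/5)
16. 3849.057ms @ 34/5 + 226.415ms (2/5)
17. 4075.472ms @ 36/5 + 226.415ms (2/5)
18. 4301.887ms @ 38/5 + 226.415ms (2/5)
19. 4528.302ms @ 8 + 377.358ms (2/3)
20. 4905.66ms @ 26/3 + 377.358ms (2/3)
21. 5283.019ms @ 28/3 + 377.358ms (2/3)
22. 5660.377ms @ 10 + 1132.075ms (2)
23. 6792.453ms @ 12 + 1132.075ms (2)
24. 7924.528ms @ 14 + 566.038ms (1)
25. 8490.566ms @ 15 + 566.038ms (1)

note 24 onset = 14b = 7924.528ms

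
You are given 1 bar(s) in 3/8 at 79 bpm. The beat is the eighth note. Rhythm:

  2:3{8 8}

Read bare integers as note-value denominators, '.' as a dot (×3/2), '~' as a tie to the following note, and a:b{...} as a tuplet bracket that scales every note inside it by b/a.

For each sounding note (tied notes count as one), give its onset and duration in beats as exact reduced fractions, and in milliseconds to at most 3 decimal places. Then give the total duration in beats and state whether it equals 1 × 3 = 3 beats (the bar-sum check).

1) 0.0ms=0b +1139.241ms=3/2b
2) 1139.241ms=3/2b +1139.241ms=3/2b
Σ=3b of 3 (79bpm 3/8) — PASS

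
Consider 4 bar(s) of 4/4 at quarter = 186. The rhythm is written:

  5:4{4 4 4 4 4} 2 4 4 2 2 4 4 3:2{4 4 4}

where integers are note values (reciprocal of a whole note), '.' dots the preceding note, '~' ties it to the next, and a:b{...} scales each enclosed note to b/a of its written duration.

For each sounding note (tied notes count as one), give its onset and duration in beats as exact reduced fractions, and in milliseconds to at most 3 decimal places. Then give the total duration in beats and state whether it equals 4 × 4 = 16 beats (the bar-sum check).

1) 0.0ms=0b +258.065ms=4/5b
2) 258.065ms=4/5b +258.065ms=4/5b
3) 516.129ms=8/5b +258.065ms=4/5b
4) 774.194ms=12/5b +258.065ms=4/5b
5) 1032.258ms=16/5b +258.065ms=4/5b
6) 1290.323ms=4b +645.161ms=2b
7) 1935.484ms=6b +322.581ms=1b
8) 2258.065ms=7b +322.581ms=1b
9) 2580.645ms=8b +645.161ms=2b
10) 3225.806ms=10b +645.161ms=2b
11) 3870.968ms=12b +322.581ms=1b
12) 4193.548ms=13b +322.581ms=1b
13) 4516.129ms=14b +215.054ms=2/3b
14) 4731.183ms=44/3b +215.054ms=2/3b
15) 4946.237ms=46/3b +215.054ms=2/3b
Σ=16b of 16 (186bpm 4/4) — PASS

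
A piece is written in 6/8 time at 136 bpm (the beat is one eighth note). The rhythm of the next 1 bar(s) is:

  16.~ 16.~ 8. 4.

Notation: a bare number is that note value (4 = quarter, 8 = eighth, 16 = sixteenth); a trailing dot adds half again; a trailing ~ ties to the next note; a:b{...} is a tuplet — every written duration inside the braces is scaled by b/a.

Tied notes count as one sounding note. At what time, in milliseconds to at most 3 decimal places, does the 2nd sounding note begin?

1. 0.0ms @ 0 + 1323.529ms (3)
2. 1323.529ms @ 3 + 1323.529ms (3)

note 2 onset = 3b = 1323.529ms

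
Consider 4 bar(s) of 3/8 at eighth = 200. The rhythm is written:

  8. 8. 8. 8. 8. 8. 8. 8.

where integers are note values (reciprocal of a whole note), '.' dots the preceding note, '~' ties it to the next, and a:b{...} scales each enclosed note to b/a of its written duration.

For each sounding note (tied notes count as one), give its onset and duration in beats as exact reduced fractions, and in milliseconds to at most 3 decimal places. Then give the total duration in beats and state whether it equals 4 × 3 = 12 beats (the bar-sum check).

1) 0.0ms=0b +450.0ms=3/2b
2) 450.0ms=3/2b +450.0ms=3/2b
3) 900.0ms=3b +450.0ms=3/2b
4) 1350.0ms=9/2b +450.0ms=3/2b
5) 1800.0ms=6b +450.0ms=3/2b
6) 2250.0ms=15/2b +450.0ms=3/2b
7) 2700.0ms=9b +450.0ms=3/2b
8) 3150.0ms=21/2b +450.0ms=3/2b
Σ=12b of 12 (200bpm 3/8) — PASS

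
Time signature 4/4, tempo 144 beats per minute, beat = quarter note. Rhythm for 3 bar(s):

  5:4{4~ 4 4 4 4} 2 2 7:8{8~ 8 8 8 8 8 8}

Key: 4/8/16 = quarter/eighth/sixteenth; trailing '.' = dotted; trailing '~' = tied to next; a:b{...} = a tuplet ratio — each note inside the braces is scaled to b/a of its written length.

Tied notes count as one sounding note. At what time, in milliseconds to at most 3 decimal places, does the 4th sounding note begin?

1. 0.0ms @ 0 + 666.667ms (8/5)
2. 666.667ms @ 8/5 + 333.333ms (4/5)
3. 1000.0ms @ 12/5 + 333.333ms (4/5)
4. 1333.333ms @ 16/5 + 333.333ms (4/5)
5. 1666.667ms @ 4 + 833.333ms (2)
6. 2500.0ms @ 6 + 833.333ms (2)
7. 3333.333ms @ 8 + 476.19ms (8/7)
8. 3809.524ms @ 64/7 + 238.095ms (4/7)
9. 4047.619ms @ 68/7 + 238.095ms (4/7)
10. 4285.714ms @ 72/7 + 238.095ms (4/7)
11. 4523.81ms @ 76/7 + 238.095ms (4/7)
12. 4761.905ms @ 80/7 + 238.095ms (4/7)

note 4 onset = 16/5b = 1333.333ms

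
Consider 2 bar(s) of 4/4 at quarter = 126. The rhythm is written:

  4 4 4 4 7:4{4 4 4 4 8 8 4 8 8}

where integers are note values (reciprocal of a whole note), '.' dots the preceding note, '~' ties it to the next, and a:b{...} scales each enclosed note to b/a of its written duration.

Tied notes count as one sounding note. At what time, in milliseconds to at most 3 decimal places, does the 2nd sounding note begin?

1. 0.0ms @ 0 + 476.19ms (1)
2. 476.19ms @ 1 + 476.19ms (1)
3. 952.381ms @ 2 + 476.19ms (1)
4. 1428.571ms @ 3 + 476.19ms (1)
5. 1904.762ms @ 4 + 272.109ms (4/7)
6. 2176.871ms @ 32/7 + 272.109ms (4/7)
7. 2448.98ms @ 36/7 + 272.109ms (4/7)
8. 2721.088ms @ 40/7 + 272.109ms (4/7)
9. 2993.197ms @ 44/7 + 136.054ms (2/7)
10. 3129.252ms @ 46/7 + 136.054ms (2/7)
11. 3265.306ms @ 48/7 + 272.109ms (4/7)
12. 3537.415ms @ 52/7 + 136.054ms (2/7)
13. 3673.469ms @ 54/7 + 136.054ms (2/7)

note 2 onset = 1b = 476.19ms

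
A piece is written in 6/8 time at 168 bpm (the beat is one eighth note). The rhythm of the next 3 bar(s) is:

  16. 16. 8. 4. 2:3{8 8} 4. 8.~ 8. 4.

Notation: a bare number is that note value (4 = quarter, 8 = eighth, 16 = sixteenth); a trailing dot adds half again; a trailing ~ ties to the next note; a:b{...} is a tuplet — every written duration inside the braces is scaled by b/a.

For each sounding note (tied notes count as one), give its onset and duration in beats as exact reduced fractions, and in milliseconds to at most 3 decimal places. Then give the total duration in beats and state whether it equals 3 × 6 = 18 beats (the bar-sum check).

1) 0.0ms=0b +267.857ms=3/4b
2) 267.857ms=3/4b +267.857ms=3/4b
3) 535.714ms=3/2b +535.714ms=3/2b
4) 1071.429ms=3b +1071.429ms=3b
5) 2142.857ms=6b +535.714ms=3/2b
6) 2678.571ms=15/2b +535.714ms=3/2b
7) 3214.286ms=9b +1071.429ms=3b
8) 4285.714ms=12b +1071.429ms=3b
9) 5357.143ms=15b +1071.429ms=3b
Σ=18b of 18 (168bpm 6/8) — PASS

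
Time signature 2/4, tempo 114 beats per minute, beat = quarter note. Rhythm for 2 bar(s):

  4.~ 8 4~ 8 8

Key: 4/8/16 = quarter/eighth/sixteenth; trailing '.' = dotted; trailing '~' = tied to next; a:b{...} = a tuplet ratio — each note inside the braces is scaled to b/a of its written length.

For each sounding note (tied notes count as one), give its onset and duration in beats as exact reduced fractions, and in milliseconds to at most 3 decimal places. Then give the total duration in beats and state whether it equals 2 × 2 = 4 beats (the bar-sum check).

1) 0.0ms=0b +1052.632ms=2b
2) 1052.632ms=2b +789.474ms=3/2b
3) 1842.105ms=7/2b +263.158ms=1/2b
Σ=4b of 4 (114bpm 2/4) — PASS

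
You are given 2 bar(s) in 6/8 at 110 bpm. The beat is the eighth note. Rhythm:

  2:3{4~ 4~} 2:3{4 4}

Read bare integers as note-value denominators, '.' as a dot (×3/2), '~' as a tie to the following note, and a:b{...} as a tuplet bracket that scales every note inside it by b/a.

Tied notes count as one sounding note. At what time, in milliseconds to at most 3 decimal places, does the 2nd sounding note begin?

note 2 onset = 9b = 4909.091ms

1. 0.0ms @ 0 + 4909.091ms (9)
2. 4909.091ms @ 9 + 1636.364ms (3)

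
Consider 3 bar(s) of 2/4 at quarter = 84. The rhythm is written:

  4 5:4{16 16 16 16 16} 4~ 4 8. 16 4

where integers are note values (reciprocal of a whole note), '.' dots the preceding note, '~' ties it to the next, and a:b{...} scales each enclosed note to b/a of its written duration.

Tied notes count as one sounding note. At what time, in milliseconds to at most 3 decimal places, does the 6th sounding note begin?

1. 0.0ms @ 0 + 714.286ms (1)
2. 714.286ms @ 1 + 142.857ms (1/5)
3. 857.143ms @ 6/5 + 142.857ms (1/5)
4. 1000.0ms @ 7/5 + 142.857ms (1/5)
5. 1142.857ms @ 8/5 + 142.857ms (1/5)
6. 1285.714ms @ 9/5 + 142.857ms (1/5)
7. 1428.571ms @ 2 + 1428.571ms (2)
8. 2857.143ms @ 4 + 535.714ms (3/4)
9. 3392.857ms @ 19/4 + 178.571ms (1/4)
10. 3571.429ms @ 5 + 714.286ms (1)

note 6 onset = 9/5b = 1285.714ms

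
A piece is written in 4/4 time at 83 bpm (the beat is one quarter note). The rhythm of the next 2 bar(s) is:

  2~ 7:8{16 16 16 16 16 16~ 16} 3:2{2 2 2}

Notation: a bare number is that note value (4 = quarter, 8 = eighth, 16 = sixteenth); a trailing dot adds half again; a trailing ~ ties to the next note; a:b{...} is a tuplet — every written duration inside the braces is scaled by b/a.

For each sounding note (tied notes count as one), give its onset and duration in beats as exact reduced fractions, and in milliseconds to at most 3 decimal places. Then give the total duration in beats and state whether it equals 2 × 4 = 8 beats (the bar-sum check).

1) 0.0ms=0b +1652.324ms=16/7b
2) 1652.324ms=16/7b +206.54ms=2/7b
3) 1858.864ms=18/7b +206.54ms=2/7b
4) 2065.404ms=20/7b +206.54ms=2/7b
5) 2271.945ms=22/7b +206.54ms=2/7b
6) 2478.485ms=24/7b +413.081ms=4/7b
7) 2891.566ms=4b +963.855ms=4/3b
8) 3855.422ms=16/3b +963.855ms=4/3b
9) 4819.277ms=20/3b +963.855ms=4/3b
Σ=8b of 8 (83bpm 4/4) — PASS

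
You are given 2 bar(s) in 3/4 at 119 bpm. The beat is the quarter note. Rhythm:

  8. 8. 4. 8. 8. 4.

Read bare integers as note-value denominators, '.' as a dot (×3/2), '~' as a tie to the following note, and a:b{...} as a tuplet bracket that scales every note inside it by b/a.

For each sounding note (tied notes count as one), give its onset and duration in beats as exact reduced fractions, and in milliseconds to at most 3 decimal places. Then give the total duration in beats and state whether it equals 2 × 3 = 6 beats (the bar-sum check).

1) 0.0ms=0b +378.151ms=3/4b
2) 378.151ms=3/4b +378.151ms=3/4b
3) 756.303ms=3/2b +756.303ms=3/2b
4) 1512.605ms=3b +378.151ms=3/4b
5) 1890.756ms=15/4b +378.151ms=3/4b
6) 2268.908ms=9/2b +756.303ms=3/2b
Σ=6b of 6 (119bpm 3/4) — PASS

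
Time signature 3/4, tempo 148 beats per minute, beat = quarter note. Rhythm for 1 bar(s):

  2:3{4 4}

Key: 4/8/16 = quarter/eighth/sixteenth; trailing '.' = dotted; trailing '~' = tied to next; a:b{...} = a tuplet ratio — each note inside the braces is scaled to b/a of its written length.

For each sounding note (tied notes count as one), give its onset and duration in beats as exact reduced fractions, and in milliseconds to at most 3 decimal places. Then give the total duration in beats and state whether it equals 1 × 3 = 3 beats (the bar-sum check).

1) 0.0ms=0b +608.108ms=3/2b
2) 608.108ms=3/2b +608.108ms=3/2b
Σ=3b of 3 (148bpm 3/4) — PASS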